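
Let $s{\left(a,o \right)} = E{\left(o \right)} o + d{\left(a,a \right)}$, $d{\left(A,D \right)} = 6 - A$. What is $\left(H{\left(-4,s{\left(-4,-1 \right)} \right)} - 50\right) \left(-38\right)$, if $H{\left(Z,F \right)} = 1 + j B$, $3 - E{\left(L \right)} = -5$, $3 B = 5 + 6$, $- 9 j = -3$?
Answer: $\frac{16340}{9} \approx 1815.6$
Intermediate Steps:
$j = \frac{1}{3}$ ($j = \left(- \frac{1}{9}\right) \left(-3\right) = \frac{1}{3} \approx 0.33333$)
$B = \frac{11}{3}$ ($B = \frac{5 + 6}{3} = \frac{1}{3} \cdot 11 = \frac{11}{3} \approx 3.6667$)
$E{\left(L \right)} = 8$ ($E{\left(L \right)} = 3 - -5 = 3 + 5 = 8$)
$s{\left(a,o \right)} = 6 - a + 8 o$ ($s{\left(a,o \right)} = 8 o - \left(-6 + a\right) = 6 - a + 8 o$)
$H{\left(Z,F \right)} = \frac{20}{9}$ ($H{\left(Z,F \right)} = 1 + \frac{1}{3} \cdot \frac{11}{3} = 1 + \frac{11}{9} = \frac{20}{9}$)
$\left(H{\left(-4,s{\left(-4,-1 \right)} \right)} - 50\right) \left(-38\right) = \left(\frac{20}{9} - 50\right) \left(-38\right) = \left(- \frac{430}{9}\right) \left(-38\right) = \frac{16340}{9}$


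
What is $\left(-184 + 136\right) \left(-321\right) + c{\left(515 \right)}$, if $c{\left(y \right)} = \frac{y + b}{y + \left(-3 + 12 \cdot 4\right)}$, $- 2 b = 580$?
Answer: $\frac{1725741}{112} \approx 15408.0$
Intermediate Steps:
$b = -290$ ($b = \left(- \frac{1}{2}\right) 580 = -290$)
$c{\left(y \right)} = \frac{-290 + y}{45 + y}$ ($c{\left(y \right)} = \frac{y - 290}{y + \left(-3 + 12 \cdot 4\right)} = \frac{-290 + y}{y + \left(-3 + 48\right)} = \frac{-290 + y}{y + 45} = \frac{-290 + y}{45 + y}$)
$\left(-184 + 136\right) \left(-321\right) + c{\left(515 \right)} = \left(-184 + 136\right) \left(-321\right) + \frac{-290 + 515}{45 + 515} = \left(-48\right) \left(-321\right) + \frac{1}{560} \cdot 225 = 15408 + \frac{1}{560} \cdot 225 = 15408 + \frac{45}{112} = \frac{1725741}{112}$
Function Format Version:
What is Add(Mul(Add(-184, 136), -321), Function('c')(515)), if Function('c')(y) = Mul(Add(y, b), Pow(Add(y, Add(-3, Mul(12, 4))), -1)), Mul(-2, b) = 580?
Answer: Rational(1725741, 112) ≈ 15408.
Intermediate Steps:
b = -290 (b = Mul(Rational(-1, 2), 580) = -290)
Function('c')(y) = Mul(Pow(Add(45, y), -1), Add(-290, y)) (Function('c')(y) = Mul(Add(y, -290), Pow(Add(y, Add(-3, Mul(12, 4))), -1)) = Mul(Add(-290, y), Pow(Add(y, Add(-3, 48)), -1)) = Mul(Add(-290, y), Pow(Add(y, 45), -1)) = Mul(Add(-290, y), Pow(Add(45, y), -1)) = Mul(Pow(Add(45, y), -1), Add(-290, y)))
Add(Mul(Add(-184, 136), -321), Function('c')(515)) = Add(Mul(Add(-184, 136), -321), Mul(Pow(Add(45, 515), -1), Add(-290, 515))) = Add(Mul(-48, -321), Mul(Pow(560, -1), 225)) = Add(15408, Mul(Rational(1, 560), 225)) = Add(15408, Rational(45, 112)) = Rational(1725741, 112)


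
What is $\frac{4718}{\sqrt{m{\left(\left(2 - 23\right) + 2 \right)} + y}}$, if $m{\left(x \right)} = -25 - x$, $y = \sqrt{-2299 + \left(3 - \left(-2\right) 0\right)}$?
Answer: $\frac{2359 \sqrt{2}}{\sqrt{-3 + i \sqrt{574}}} \approx 449.26 - 509.03 i$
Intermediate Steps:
$y = 2 i \sqrt{574}$ ($y = \sqrt{-2299 + \left(3 - 0\right)} = \sqrt{-2299 + \left(3 + 0\right)} = \sqrt{-2299 + 3} = \sqrt{-2296} = 2 i \sqrt{574} \approx 47.917 i$)
$\frac{4718}{\sqrt{m{\left(\left(2 - 23\right) + 2 \right)} + y}} = \frac{4718}{\sqrt{\left(-25 - \left(\left(2 - 23\right) + 2\right)\right) + 2 i \sqrt{574}}} = \frac{4718}{\sqrt{\left(-25 - \left(-21 + 2\right)\right) + 2 i \sqrt{574}}} = \frac{4718}{\sqrt{\left(-25 - -19\right) + 2 i \sqrt{574}}} = \frac{4718}{\sqrt{\left(-25 + 19\right) + 2 i \sqrt{574}}} = \frac{4718}{\sqrt{-6 + 2 i \sqrt{574}}}$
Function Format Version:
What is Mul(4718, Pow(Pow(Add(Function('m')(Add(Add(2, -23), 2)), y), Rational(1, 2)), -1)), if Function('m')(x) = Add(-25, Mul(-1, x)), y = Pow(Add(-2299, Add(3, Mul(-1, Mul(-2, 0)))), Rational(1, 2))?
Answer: Mul(2359, Pow(2, Rational(1, 2)), Pow(Add(-3, Mul(I, Pow(574, Rational(1, 2)))), Rational(-1, 2))) ≈ Add(449.26, Mul(-509.03, I))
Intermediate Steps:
y = Mul(2, I, Pow(574, Rational(1, 2))) (y = Pow(Add(-2299, Add(3, Mul(-1, 0))), Rational(1, 2)) = Pow(Add(-2299, Add(3, 0)), Rational(1, 2)) = Pow(Add(-2299, 3), Rational(1, 2)) = Pow(-2296, Rational(1, 2)) = Mul(2, I, Pow(574, Rational(1, 2))) ≈ Mul(47.917, I))
Mul(4718, Pow(Pow(Add(Function('m')(Add(Add(2, -23), 2)), y), Rational(1, 2)), -1)) = Mul(4718, Pow(Pow(Add(Add(-25, Mul(-1, Add(Add(2, -23), 2))), Mul(2, I, Pow(574, Rational(1, 2)))), Rational(1, 2)), -1)) = Mul(4718, Pow(Pow(Add(Add(-25, Mul(-1, Add(-21, 2))), Mul(2, I, Pow(574, Rational(1, 2)))), Rational(1, 2)), -1)) = Mul(4718, Pow(Pow(Add(Add(-25, Mul(-1, -19)), Mul(2, I, Pow(574, Rational(1, 2)))), Rational(1, 2)), -1)) = Mul(4718, Pow(Pow(Add(Add(-25, 19), Mul(2, I, Pow(574, Rational(1, 2)))), Rational(1, 2)), -1)) = Mul(4718, Pow(Pow(Add(-6, Mul(2, I, Pow(574, Rational(1, 2)))), Rational(1, 2)), -1)) = Mul(4718, Pow(Add(-6, Mul(2, I, Pow(574, Rational(1, 2)))), Rational(-1, 2)))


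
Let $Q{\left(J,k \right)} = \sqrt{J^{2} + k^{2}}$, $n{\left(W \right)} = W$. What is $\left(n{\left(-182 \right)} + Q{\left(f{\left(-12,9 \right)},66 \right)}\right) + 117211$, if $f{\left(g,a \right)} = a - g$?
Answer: $117029 + 3 \sqrt{533} \approx 1.171 \cdot 10^{5}$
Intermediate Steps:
$\left(n{\left(-182 \right)} + Q{\left(f{\left(-12,9 \right)},66 \right)}\right) + 117211 = \left(-182 + \sqrt{\left(9 - -12\right)^{2} + 66^{2}}\right) + 117211 = \left(-182 + \sqrt{\left(9 + 12\right)^{2} + 4356}\right) + 117211 = \left(-182 + \sqrt{21^{2} + 4356}\right) + 117211 = \left(-182 + \sqrt{441 + 4356}\right) + 117211 = \left(-182 + \sqrt{4797}\right) + 117211 = \left(-182 + 3 \sqrt{533}\right) + 117211 = 117029 + 3 \sqrt{533}$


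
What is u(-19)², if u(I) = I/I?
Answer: 1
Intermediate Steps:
u(I) = 1
u(-19)² = 1² = 1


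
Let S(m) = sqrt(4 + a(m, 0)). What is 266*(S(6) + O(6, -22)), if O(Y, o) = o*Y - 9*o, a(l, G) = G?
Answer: 18088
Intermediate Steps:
O(Y, o) = -9*o + Y*o (O(Y, o) = Y*o - 9*o = -9*o + Y*o)
S(m) = 2 (S(m) = sqrt(4 + 0) = sqrt(4) = 2)
266*(S(6) + O(6, -22)) = 266*(2 - 22*(-9 + 6)) = 266*(2 - 22*(-3)) = 266*(2 + 66) = 266*68 = 18088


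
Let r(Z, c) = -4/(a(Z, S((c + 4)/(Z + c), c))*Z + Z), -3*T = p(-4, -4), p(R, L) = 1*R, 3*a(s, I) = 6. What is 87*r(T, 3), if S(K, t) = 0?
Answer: -87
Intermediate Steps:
a(s, I) = 2 (a(s, I) = (1/3)*6 = 2)
p(R, L) = R
T = 4/3 (T = -1/3*(-4) = 4/3 ≈ 1.3333)
r(Z, c) = -4/(3*Z) (r(Z, c) = -4/(2*Z + Z) = -4*1/(3*Z) = -4/(3*Z))
87*r(T, 3) = 87*(-4/(3*4/3)) = 87*(-4/3*3/4) = 87*(-1) = -87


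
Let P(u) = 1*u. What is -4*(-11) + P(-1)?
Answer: 43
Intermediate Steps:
P(u) = u
-4*(-11) + P(-1) = -4*(-11) - 1 = 44 - 1 = 43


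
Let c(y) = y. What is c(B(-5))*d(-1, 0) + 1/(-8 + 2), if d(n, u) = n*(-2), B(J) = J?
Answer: -61/6 ≈ -10.167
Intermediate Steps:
d(n, u) = -2*n
c(B(-5))*d(-1, 0) + 1/(-8 + 2) = -(-10)*(-1) + 1/(-8 + 2) = -5*2 + 1/(-6) = -10 - ⅙ = -61/6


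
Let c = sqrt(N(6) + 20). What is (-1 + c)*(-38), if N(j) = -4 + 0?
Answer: -114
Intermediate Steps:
N(j) = -4
c = 4 (c = sqrt(-4 + 20) = sqrt(16) = 4)
(-1 + c)*(-38) = (-1 + 4)*(-38) = 3*(-38) = -114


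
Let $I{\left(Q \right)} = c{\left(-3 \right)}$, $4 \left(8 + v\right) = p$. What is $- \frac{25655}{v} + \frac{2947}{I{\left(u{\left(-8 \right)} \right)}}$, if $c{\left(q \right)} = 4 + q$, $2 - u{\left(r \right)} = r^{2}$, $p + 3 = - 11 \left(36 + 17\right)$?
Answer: $\frac{961933}{309} \approx 3113.1$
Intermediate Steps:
$p = -586$ ($p = -3 - 11 \left(36 + 17\right) = -3 - 583 = -586$)
$v = - \frac{309}{2}$ ($v = -8 + \frac{1}{4} \left(-586\right) = -8 - \frac{293}{2} = - \frac{309}{2} \approx -154.5$)
$u{\left(r \right)} = 2 - r^{2}$
$I{\left(Q \right)} = 1$ ($I{\left(Q \right)} = 4 - 3 = 1$)
$- \frac{25655}{v} + \frac{2947}{I{\left(u{\left(-8 \right)} \right)}} = - \frac{25655}{- \frac{309}{2}} + \frac{2947}{1} = \left(-25655\right) \left(- \frac{2}{309}\right) + 2947 \cdot 1 = \frac{51310}{309} + 2947 = \frac{961933}{309}$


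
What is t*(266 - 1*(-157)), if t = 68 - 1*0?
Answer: 28764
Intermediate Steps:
t = 68 (t = 68 + 0 = 68)
t*(266 - 1*(-157)) = 68*(266 - 1*(-157)) = 68*(266 + 157) = 68*423 = 28764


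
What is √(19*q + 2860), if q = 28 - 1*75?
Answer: √1967 ≈ 44.351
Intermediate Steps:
q = -47 (q = 28 - 75 = -47)
√(19*q + 2860) = √(19*(-47) + 2860) = √(-893 + 2860) = √1967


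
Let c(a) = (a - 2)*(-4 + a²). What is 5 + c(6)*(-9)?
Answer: -1147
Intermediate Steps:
c(a) = (-4 + a²)*(-2 + a) (c(a) = (-2 + a)*(-4 + a²) = (-4 + a²)*(-2 + a))
5 + c(6)*(-9) = 5 + (8 + 6³ - 4*6 - 2*6²)*(-9) = 5 + (8 + 216 - 24 - 2*36)*(-9) = 5 + (8 + 216 - 24 - 72)*(-9) = 5 + 128*(-9) = 5 - 1152 = -1147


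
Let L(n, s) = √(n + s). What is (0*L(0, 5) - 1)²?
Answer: 1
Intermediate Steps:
(0*L(0, 5) - 1)² = (0*√(0 + 5) - 1)² = (0*√5 - 1)² = (0 - 1)² = (-1)² = 1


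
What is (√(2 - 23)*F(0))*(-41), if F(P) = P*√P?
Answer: 0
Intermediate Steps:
F(P) = P^(3/2)
(√(2 - 23)*F(0))*(-41) = (√(2 - 23)*0^(3/2))*(-41) = (√(-21)*0)*(-41) = ((I*√21)*0)*(-41) = 0*(-41) = 0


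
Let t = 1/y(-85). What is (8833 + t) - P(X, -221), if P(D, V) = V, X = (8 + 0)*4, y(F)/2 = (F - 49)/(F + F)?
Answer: 1213321/134 ≈ 9054.6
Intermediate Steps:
y(F) = (-49 + F)/F (y(F) = 2*((F - 49)/(F + F)) = 2*((-49 + F)/((2*F))) = 2*((-49 + F)*(1/(2*F))) = 2*((-49 + F)/(2*F)) = (-49 + F)/F)
X = 32 (X = 8*4 = 32)
t = 85/134 (t = 1/((-49 - 85)/(-85)) = 1/(-1/85*(-134)) = 1/(134/85) = 85/134 ≈ 0.63433)
(8833 + t) - P(X, -221) = (8833 + 85/134) - 1*(-221) = 1183707/134 + 221 = 1213321/134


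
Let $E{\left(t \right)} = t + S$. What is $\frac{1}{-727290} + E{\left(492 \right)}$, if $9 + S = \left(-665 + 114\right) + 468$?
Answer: $\frac{290915999}{727290} \approx 400.0$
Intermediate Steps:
$S = -92$ ($S = -9 + \left(\left(-665 + 114\right) + 468\right) = -9 + \left(-551 + 468\right) = -9 - 83 = -92$)
$E{\left(t \right)} = -92 + t$ ($E{\left(t \right)} = t - 92 = -92 + t$)
$\frac{1}{-727290} + E{\left(492 \right)} = \frac{1}{-727290} + \left(-92 + 492\right) = - \frac{1}{727290} + 400 = \frac{290915999}{727290}$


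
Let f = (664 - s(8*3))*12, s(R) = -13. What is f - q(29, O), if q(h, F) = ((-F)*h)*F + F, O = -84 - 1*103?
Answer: 1022412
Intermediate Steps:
O = -187 (O = -84 - 103 = -187)
q(h, F) = F - h*F**2 (q(h, F) = (-F*h)*F + F = -h*F**2 + F = F - h*F**2)
f = 8124 (f = (664 - 1*(-13))*12 = (664 + 13)*12 = 677*12 = 8124)
f - q(29, O) = 8124 - (-187)*(1 - 1*(-187)*29) = 8124 - (-187)*(1 + 5423) = 8124 - (-187)*5424 = 8124 - 1*(-1014288) = 8124 + 1014288 = 1022412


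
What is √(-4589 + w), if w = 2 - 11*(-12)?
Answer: 9*I*√55 ≈ 66.746*I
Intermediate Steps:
w = 134 (w = 2 + 132 = 134)
√(-4589 + w) = √(-4589 + 134) = √(-4455) = 9*I*√55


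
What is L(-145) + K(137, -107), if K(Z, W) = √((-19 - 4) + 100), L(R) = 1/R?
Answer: -1/145 + √77 ≈ 8.7681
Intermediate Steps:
L(R) = 1/R
K(Z, W) = √77 (K(Z, W) = √(-23 + 100) = √77)
L(-145) + K(137, -107) = 1/(-145) + √77 = -1/145 + √77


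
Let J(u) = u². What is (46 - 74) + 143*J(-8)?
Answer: 9124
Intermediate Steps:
(46 - 74) + 143*J(-8) = (46 - 74) + 143*(-8)² = -28 + 143*64 = -28 + 9152 = 9124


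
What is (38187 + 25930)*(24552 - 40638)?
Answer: -1031386062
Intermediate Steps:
(38187 + 25930)*(24552 - 40638) = 64117*(-16086) = -1031386062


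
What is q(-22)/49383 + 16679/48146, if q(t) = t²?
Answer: 846961721/2377593918 ≈ 0.35623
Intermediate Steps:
q(-22)/49383 + 16679/48146 = (-22)²/49383 + 16679/48146 = 484*(1/49383) + 16679*(1/48146) = 484/49383 + 16679/48146 = 846961721/2377593918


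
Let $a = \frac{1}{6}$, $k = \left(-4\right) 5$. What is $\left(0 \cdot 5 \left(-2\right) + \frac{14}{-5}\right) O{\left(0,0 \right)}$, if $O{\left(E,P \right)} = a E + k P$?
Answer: $0$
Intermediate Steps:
$k = -20$
$a = \frac{1}{6} \approx 0.16667$
$O{\left(E,P \right)} = - 20 P + \frac{E}{6}$ ($O{\left(E,P \right)} = \frac{E}{6} - 20 P = - 20 P + \frac{E}{6}$)
$\left(0 \cdot 5 \left(-2\right) + \frac{14}{-5}\right) O{\left(0,0 \right)} = \left(0 \cdot 5 \left(-2\right) + \frac{14}{-5}\right) \left(\left(-20\right) 0 + \frac{1}{6} \cdot 0\right) = \left(0 \left(-2\right) + 14 \left(- \frac{1}{5}\right)\right) \left(0 + 0\right) = \left(0 - \frac{14}{5}\right) 0 = \left(- \frac{14}{5}\right) 0 = 0$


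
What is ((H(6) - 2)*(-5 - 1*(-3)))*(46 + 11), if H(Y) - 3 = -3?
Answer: 228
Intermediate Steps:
H(Y) = 0 (H(Y) = 3 - 3 = 0)
((H(6) - 2)*(-5 - 1*(-3)))*(46 + 11) = ((0 - 2)*(-5 - 1*(-3)))*(46 + 11) = -2*(-5 + 3)*57 = -2*(-2)*57 = 4*57 = 228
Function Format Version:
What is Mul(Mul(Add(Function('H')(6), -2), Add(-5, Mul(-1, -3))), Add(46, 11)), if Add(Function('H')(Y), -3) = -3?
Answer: 228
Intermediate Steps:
Function('H')(Y) = 0 (Function('H')(Y) = Add(3, -3) = 0)
Mul(Mul(Add(Function('H')(6), -2), Add(-5, Mul(-1, -3))), Add(46, 11)) = Mul(Mul(Add(0, -2), Add(-5, Mul(-1, -3))), Add(46, 11)) = Mul(Mul(-2, Add(-5, 3)), 57) = Mul(Mul(-2, -2), 57) = Mul(4, 57) = 228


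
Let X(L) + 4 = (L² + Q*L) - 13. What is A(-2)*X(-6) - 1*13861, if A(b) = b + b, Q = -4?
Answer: -14033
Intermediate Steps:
X(L) = -17 + L² - 4*L (X(L) = -4 + ((L² - 4*L) - 13) = -4 + (-13 + L² - 4*L) = -17 + L² - 4*L)
A(b) = 2*b
A(-2)*X(-6) - 1*13861 = (2*(-2))*(-17 + (-6)² - 4*(-6)) - 1*13861 = -4*(-17 + 36 + 24) - 13861 = -4*43 - 13861 = -172 - 13861 = -14033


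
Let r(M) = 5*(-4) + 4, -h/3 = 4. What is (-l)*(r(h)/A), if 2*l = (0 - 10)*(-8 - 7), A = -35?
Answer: -240/7 ≈ -34.286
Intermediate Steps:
h = -12 (h = -3*4 = -12)
r(M) = -16 (r(M) = -20 + 4 = -16)
l = 75 (l = ((0 - 10)*(-8 - 7))/2 = (-10*(-15))/2 = (½)*150 = 75)
(-l)*(r(h)/A) = (-1*75)*(-16/(-35)) = -(-1200)*(-1)/35 = -75*16/35 = -240/7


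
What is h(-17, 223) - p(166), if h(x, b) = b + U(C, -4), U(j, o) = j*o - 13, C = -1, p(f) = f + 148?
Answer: -100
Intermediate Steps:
p(f) = 148 + f
U(j, o) = -13 + j*o
h(x, b) = -9 + b (h(x, b) = b + (-13 - 1*(-4)) = b + (-13 + 4) = b - 9 = -9 + b)
h(-17, 223) - p(166) = (-9 + 223) - (148 + 166) = 214 - 1*314 = 214 - 314 = -100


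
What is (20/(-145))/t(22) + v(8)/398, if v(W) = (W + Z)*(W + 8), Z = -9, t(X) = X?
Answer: -2950/63481 ≈ -0.046471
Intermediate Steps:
v(W) = (-9 + W)*(8 + W) (v(W) = (W - 9)*(W + 8) = (-9 + W)*(8 + W))
(20/(-145))/t(22) + v(8)/398 = (20/(-145))/22 + (-72 + 8² - 1*8)/398 = (20*(-1/145))*(1/22) + (-72 + 64 - 8)*(1/398) = -4/29*1/22 - 16*1/398 = -2/319 - 8/199 = -2950/63481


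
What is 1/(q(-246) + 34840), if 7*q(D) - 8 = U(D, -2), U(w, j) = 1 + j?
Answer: 1/34841 ≈ 2.8702e-5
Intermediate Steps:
q(D) = 1 (q(D) = 8/7 + (1 - 2)/7 = 8/7 + (⅐)*(-1) = 8/7 - ⅐ = 1)
1/(q(-246) + 34840) = 1/(1 + 34840) = 1/34841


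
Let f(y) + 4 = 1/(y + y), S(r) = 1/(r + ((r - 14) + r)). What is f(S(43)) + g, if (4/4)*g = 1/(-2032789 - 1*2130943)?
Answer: 222759661/4163732 ≈ 53.500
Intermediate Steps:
S(r) = 1/(-14 + 3*r) (S(r) = 1/(r + ((-14 + r) + r)) = 1/(r + (-14 + 2*r)) = 1/(-14 + 3*r))
g = -1/4163732 (g = 1/(-2032789 - 1*2130943) = 1/(-2032789 - 2130943) = 1/(-4163732) = -1/4163732 ≈ -2.4017e-7)
f(y) = -4 + 1/(2*y) (f(y) = -4 + 1/(y + y) = -4 + 1/(2*y))
f(S(43)) + g = (-4 + 1/(2*(1/(-14 + 3*43)))) - 1/4163732 = (-4 + 1/(2*(1/(-14 + 129)))) - 1/4163732 = (-4 + 1/(2*(1/115))) - 1/4163732 = (-4 + (½)*115) - 1/4163732 = (-4 + 115/2) - 1/4163732 = 107/2 - 1/4163732 = 222759661/4163732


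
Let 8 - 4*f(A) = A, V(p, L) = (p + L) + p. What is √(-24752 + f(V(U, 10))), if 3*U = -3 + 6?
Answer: I*√24753 ≈ 157.33*I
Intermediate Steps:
U = 1 (U = (-3 + 6)/3 = (⅓)*3 = 1)
V(p, L) = L + 2*p (V(p, L) = (L + p) + p = L + 2*p)
f(A) = 2 - A/4
√(-24752 + f(V(U, 10))) = √(-24752 + (2 - (10 + 2*1)/4)) = √(-24752 + (2 - (10 + 2)/4)) = √(-24752 + (2 - ¼*12)) = √(-24752 + (2 - 3)) = √(-24752 - 1) = √(-24753) = I*√24753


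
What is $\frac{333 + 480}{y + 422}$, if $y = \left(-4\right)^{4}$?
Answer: $\frac{271}{226} \approx 1.1991$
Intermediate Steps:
$y = 256$
$\frac{333 + 480}{y + 422} = \frac{333 + 480}{256 + 422} = \frac{813}{678} = 813 \cdot \frac{1}{678} = \frac{271}{226}$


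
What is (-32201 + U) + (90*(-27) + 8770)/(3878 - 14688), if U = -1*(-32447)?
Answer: 265292/1081 ≈ 245.41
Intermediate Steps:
U = 32447
(-32201 + U) + (90*(-27) + 8770)/(3878 - 14688) = (-32201 + 32447) + (90*(-27) + 8770)/(3878 - 14688) = 246 + (-2430 + 8770)/(-10810) = 246 + 6340*(-1/10810) = 246 - 634/1081 = 265292/1081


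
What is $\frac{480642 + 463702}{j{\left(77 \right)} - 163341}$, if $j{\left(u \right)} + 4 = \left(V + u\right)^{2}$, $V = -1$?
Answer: $- \frac{944344}{157569} \approx -5.9932$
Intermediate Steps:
$j{\left(u \right)} = -4 + \left(-1 + u\right)^{2}$
$\frac{480642 + 463702}{j{\left(77 \right)} - 163341} = \frac{480642 + 463702}{\left(-4 + \left(-1 + 77\right)^{2}\right) - 163341} = \frac{944344}{\left(-4 + 76^{2}\right) - 163341} = \frac{944344}{\left(-4 + 5776\right) - 163341} = \frac{944344}{5772 - 163341} = \frac{944344}{-157569} = 944344 \left(- \frac{1}{157569}\right) = - \frac{944344}{157569}$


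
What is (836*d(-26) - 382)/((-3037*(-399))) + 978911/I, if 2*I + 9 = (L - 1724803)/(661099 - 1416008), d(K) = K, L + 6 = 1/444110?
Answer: -795382578851049962228818/2728113292256907723 ≈ -2.9155e+5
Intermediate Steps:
L = -2664659/444110 (L = -6 + 1/444110 = -2664659/444110 ≈ -6.0000)
I = -2251358798921/670525271980 (I = -9/2 + ((-2664659/444110 - 1724803)/(661099 - 1416008))/2 = -9/2 + (-766004924989/444110/(-754909))/2 = -9/2 + (-766004924989/444110*(-1/754909))/2 = -9/2 + (½)*(766004924989/335262635990) = -9/2 + 766004924989/670525271980 = -2251358798921/670525271980 ≈ -3.3576)
(836*d(-26) - 382)/((-3037*(-399))) + 978911/I = (836*(-26) - 382)/((-3037*(-399))) + 978911/(-2251358798921/670525271980) = (-21736 - 382)/1211763 + 978911*(-670525271980/2251358798921) = -22118*1/1211763 - 656384564519213780/2251358798921 = -22118/1211763 - 656384564519213780/2251358798921 = -795382578851049962228818/2728113292256907723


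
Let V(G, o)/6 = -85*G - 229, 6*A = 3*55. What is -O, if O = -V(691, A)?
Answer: -353784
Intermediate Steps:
A = 55/2 (A = (3*55)/6 = (1/6)*165 = 55/2 ≈ 27.500)
V(G, o) = -1374 - 510*G (V(G, o) = 6*(-85*G - 229) = 6*(-229 - 85*G) = -1374 - 510*G)
O = 353784 (O = -(-1374 - 510*691) = -(-1374 - 352410) = -1*(-353784) = 353784)
-O = -1*353784 = -353784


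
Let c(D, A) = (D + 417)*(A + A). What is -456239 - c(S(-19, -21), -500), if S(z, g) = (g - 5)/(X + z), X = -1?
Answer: -37939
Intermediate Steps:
S(z, g) = (-5 + g)/(-1 + z) (S(z, g) = (g - 5)/(-1 + z) = (-5 + g)/(-1 + z))
c(D, A) = 2*A*(417 + D) (c(D, A) = (417 + D)*(2*A) = 2*A*(417 + D))
-456239 - c(S(-19, -21), -500) = -456239 - 2*(-500)*(417 + (-5 - 21)/(-1 - 19)) = -456239 - 2*(-500)*(417 - 26/(-20)) = -456239 - 2*(-500)*(417 - 1/20*(-26)) = -456239 - 2*(-500)*(417 + 13/10) = -456239 - 2*(-500)*4183/10 = -456239 - 1*(-418300) = -456239 + 418300 = -37939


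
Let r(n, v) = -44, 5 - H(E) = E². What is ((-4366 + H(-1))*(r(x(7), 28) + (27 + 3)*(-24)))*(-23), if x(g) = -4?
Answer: -76649064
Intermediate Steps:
H(E) = 5 - E²
((-4366 + H(-1))*(r(x(7), 28) + (27 + 3)*(-24)))*(-23) = ((-4366 + (5 - 1*(-1)²))*(-44 + (27 + 3)*(-24)))*(-23) = ((-4366 + (5 - 1*1))*(-44 + 30*(-24)))*(-23) = ((-4366 + (5 - 1))*(-44 - 720))*(-23) = ((-4366 + 4)*(-764))*(-23) = -4362*(-764)*(-23) = 3332568*(-23) = -76649064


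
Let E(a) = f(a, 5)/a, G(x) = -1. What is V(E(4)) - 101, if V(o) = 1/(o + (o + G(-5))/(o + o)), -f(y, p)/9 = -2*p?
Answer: -104389/1034 ≈ -100.96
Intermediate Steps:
f(y, p) = 18*p (f(y, p) = -(-18)*p = 18*p)
E(a) = 90/a (E(a) = (18*5)/a = 90/a)
V(o) = 1/(o + (-1 + o)/(2*o)) (V(o) = 1/(o + (o - 1)/(o + o)) = 1/(o + (-1 + o)/((2*o))) = 1/(o + (-1 + o)*(1/(2*o))) = 1/(o + (-1 + o)/(2*o)))
V(E(4)) - 101 = 2*(90/4)/(-1 + 90/4 + 2*(90/4)²) - 101 = 2*(90*(¼))/(-1 + 90*(¼) + 2*(90*(¼))²) - 101 = 2*(45/2)/(-1 + 45/2 + 2*(45/2)²) - 101 = 2*(45/2)/(-1 + 45/2 + 2*(2025/4)) - 101 = 2*(45/2)/(-1 + 45/2 + 2025/2) - 101 = 2*(45/2)/1034 - 101 = 2*(45/2)*(1/1034) - 101 = 45/1034 - 101 = -104389/1034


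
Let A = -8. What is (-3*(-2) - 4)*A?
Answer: -16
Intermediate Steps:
(-3*(-2) - 4)*A = (-3*(-2) - 4)*(-8) = (6 - 4)*(-8) = 2*(-8) = -16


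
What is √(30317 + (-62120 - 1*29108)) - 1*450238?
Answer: -450238 + I*√60911 ≈ -4.5024e+5 + 246.8*I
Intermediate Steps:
√(30317 + (-62120 - 1*29108)) - 1*450238 = √(30317 + (-62120 - 29108)) - 450238 = √(30317 - 91228) - 450238 = √(-60911) - 450238 = I*√60911 - 450238 = -450238 + I*√60911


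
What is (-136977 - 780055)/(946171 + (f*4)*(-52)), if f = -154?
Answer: -917032/978203 ≈ -0.93747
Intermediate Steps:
(-136977 - 780055)/(946171 + (f*4)*(-52)) = (-136977 - 780055)/(946171 - 154*4*(-52)) = -917032/(946171 - 616*(-52)) = -917032/(946171 + 32032) = -917032/978203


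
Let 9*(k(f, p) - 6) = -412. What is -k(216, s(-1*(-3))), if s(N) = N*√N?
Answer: 358/9 ≈ 39.778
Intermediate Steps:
s(N) = N^(3/2)
k(f, p) = -358/9 (k(f, p) = 6 + (⅑)*(-412) = 6 - 412/9 = -358/9)
-k(216, s(-1*(-3))) = -1*(-358/9) = 358/9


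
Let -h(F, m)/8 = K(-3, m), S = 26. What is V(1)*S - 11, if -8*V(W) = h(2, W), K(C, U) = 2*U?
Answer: 41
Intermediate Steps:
h(F, m) = -16*m
V(W) = 2*W (V(W) = -(-2)*W = 2*W)
V(1)*S - 11 = (2*1)*26 - 11 = 2*26 - 11 = 52 - 11 = 41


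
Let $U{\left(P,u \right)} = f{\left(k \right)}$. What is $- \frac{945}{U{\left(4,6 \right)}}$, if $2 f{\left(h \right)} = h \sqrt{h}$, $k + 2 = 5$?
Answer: $- 210 \sqrt{3} \approx -363.73$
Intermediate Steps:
$k = 3$ ($k = -2 + 5 = 3$)
$f{\left(h \right)} = \frac{h^{\frac{3}{2}}}{2}$ ($f{\left(h \right)} = \frac{h \sqrt{h}}{2} = \frac{h^{\frac{3}{2}}}{2}$)
$U{\left(P,u \right)} = \frac{3 \sqrt{3}}{2}$ ($U{\left(P,u \right)} = \frac{3^{\frac{3}{2}}}{2} = \frac{3 \sqrt{3}}{2}$)
$- \frac{945}{U{\left(4,6 \right)}} = - \frac{945}{\frac{3}{2} \sqrt{3}} = - 945 \frac{2 \sqrt{3}}{9} = - 210 \sqrt{3}$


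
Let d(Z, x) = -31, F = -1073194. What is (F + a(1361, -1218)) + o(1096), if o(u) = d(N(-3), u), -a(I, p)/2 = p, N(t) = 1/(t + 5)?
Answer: -1070789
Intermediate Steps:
N(t) = 1/(5 + t)
a(I, p) = -2*p
o(u) = -31
(F + a(1361, -1218)) + o(1096) = (-1073194 - 2*(-1218)) - 31 = (-1073194 + 2436) - 31 = -1070758 - 31 = -1070789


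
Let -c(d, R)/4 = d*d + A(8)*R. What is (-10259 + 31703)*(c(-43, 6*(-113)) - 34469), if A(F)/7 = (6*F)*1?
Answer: 18642705948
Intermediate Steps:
A(F) = 42*F (A(F) = 7*((6*F)*1) = 7*(6*F) = 42*F)
c(d, R) = -1344*R - 4*d² (c(d, R) = -4*(d*d + (42*8)*R) = -4*(d² + 336*R) = -1344*R - 4*d²)
(-10259 + 31703)*(c(-43, 6*(-113)) - 34469) = (-10259 + 31703)*((-8064*(-113) - 4*(-43)²) - 34469) = 21444*((-1344*(-678) - 4*1849) - 34469) = 21444*((911232 - 7396) - 34469) = 21444*(903836 - 34469) = 21444*869367 = 18642705948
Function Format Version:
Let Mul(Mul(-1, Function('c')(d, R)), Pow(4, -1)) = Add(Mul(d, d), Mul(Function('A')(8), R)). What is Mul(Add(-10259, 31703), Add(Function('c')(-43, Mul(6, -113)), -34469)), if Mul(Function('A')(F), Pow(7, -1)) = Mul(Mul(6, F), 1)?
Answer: 18642705948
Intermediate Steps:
Function('A')(F) = Mul(42, F) (Function('A')(F) = Mul(7, Mul(Mul(6, F), 1)) = Mul(7, Mul(6, F)) = Mul(42, F))
Function('c')(d, R) = Add(Mul(-1344, R), Mul(-4, Pow(d, 2))) (Function('c')(d, R) = Mul(-4, Add(Mul(d, d), Mul(Mul(42, 8), R))) = Mul(-4, Add(Pow(d, 2), Mul(336, R))) = Add(Mul(-1344, R), Mul(-4, Pow(d, 2))))
Mul(Add(-10259, 31703), Add(Function('c')(-43, Mul(6, -113)), -34469)) = Mul(Add(-10259, 31703), Add(Add(Mul(-1344, Mul(6, -113)), Mul(-4, Pow(-43, 2))), -34469)) = Mul(21444, Add(Add(Mul(-1344, -678), Mul(-4, 1849)), -34469)) = Mul(21444, Add(Add(911232, -7396), -34469)) = Mul(21444, Add(903836, -34469)) = Mul(21444, 869367) = 18642705948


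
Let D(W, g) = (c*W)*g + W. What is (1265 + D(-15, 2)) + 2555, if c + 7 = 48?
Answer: 2575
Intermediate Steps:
c = 41 (c = -7 + 48 = 41)
D(W, g) = W + 41*W*g (D(W, g) = (41*W)*g + W = 41*W*g + W = W + 41*W*g)
(1265 + D(-15, 2)) + 2555 = (1265 - 15*(1 + 41*2)) + 2555 = (1265 - 15*(1 + 82)) + 2555 = (1265 - 15*83) + 2555 = (1265 - 1245) + 2555 = 20 + 2555 = 2575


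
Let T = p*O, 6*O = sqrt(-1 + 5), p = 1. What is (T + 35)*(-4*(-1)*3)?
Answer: 424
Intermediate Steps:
O = 1/3 (O = sqrt(-1 + 5)/6 = sqrt(4)/6 = (1/6)*2 = 1/3 ≈ 0.33333)
T = 1/3 (T = 1*(1/3) = 1/3 ≈ 0.33333)
(T + 35)*(-4*(-1)*3) = (1/3 + 35)*(-4*(-1)*3) = 106*(4*3)/3 = (106/3)*12 = 424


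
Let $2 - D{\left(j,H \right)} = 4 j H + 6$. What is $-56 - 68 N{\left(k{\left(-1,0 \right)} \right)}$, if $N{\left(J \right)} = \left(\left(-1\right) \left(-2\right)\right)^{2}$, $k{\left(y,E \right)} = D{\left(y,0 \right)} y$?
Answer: $-328$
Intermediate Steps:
$D{\left(j,H \right)} = -4 - 4 H j$ ($D{\left(j,H \right)} = 2 - \left(4 j H + 6\right) = 2 - \left(4 H j + 6\right) = 2 - \left(6 + 4 H j\right) = -4 - 4 H j$)
$k{\left(y,E \right)} = - 4 y$ ($k{\left(y,E \right)} = \left(-4 - 0 y\right) y = \left(-4 + 0\right) y = - 4 y$)
$N{\left(J \right)} = 4$ ($N{\left(J \right)} = 2^{2} = 4$)
$-56 - 68 N{\left(k{\left(-1,0 \right)} \right)} = -56 - 272 = -328$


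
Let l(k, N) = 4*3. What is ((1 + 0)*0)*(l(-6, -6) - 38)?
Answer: 0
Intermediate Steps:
l(k, N) = 12
((1 + 0)*0)*(l(-6, -6) - 38) = ((1 + 0)*0)*(12 - 38) = (1*0)*(-26) = 0*(-26) = 0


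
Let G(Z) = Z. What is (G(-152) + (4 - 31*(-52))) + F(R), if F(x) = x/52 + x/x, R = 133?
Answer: 76313/52 ≈ 1467.6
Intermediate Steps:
F(x) = 1 + x/52 (F(x) = x*(1/52) + 1 = x/52 + 1 = 1 + x/52)
(G(-152) + (4 - 31*(-52))) + F(R) = (-152 + (4 - 31*(-52))) + (1 + (1/52)*133) = (-152 + (4 + 1612)) + (1 + 133/52) = (-152 + 1616) + 185/52 = 1464 + 185/52 = 76313/52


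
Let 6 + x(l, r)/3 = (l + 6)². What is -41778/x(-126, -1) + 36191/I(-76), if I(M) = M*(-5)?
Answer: 85940229/911620 ≈ 94.272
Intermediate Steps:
x(l, r) = -18 + 3*(6 + l)² (x(l, r) = -18 + 3*(l + 6)² = -18 + 3*(6 + l)²)
I(M) = -5*M
-41778/x(-126, -1) + 36191/I(-76) = -41778/(-18 + 3*(6 - 126)²) + 36191/((-5*(-76))) = -41778/(-18 + 3*(-120)²) + 36191/380 = -41778/(-18 + 3*14400) + 36191*(1/380) = -41778/(-18 + 43200) + 36191/380 = -41778/43182 + 36191/380 = -41778*1/43182 + 36191/380 = -2321/2399 + 36191/380 = 85940229/911620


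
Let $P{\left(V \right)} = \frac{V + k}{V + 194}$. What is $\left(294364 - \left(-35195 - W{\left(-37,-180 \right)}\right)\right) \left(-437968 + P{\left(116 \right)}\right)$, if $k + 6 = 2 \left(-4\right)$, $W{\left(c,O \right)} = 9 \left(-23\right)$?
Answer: $- \frac{22358056897128}{155} \approx -1.4425 \cdot 10^{11}$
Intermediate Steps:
$W{\left(c,O \right)} = -207$
$k = -14$ ($k = -6 + 2 \left(-4\right) = -6 - 8 = -14$)
$P{\left(V \right)} = \frac{-14 + V}{194 + V}$ ($P{\left(V \right)} = \frac{V - 14}{V + 194} = \frac{-14 + V}{194 + V}$)
$\left(294364 - \left(-35195 - W{\left(-37,-180 \right)}\right)\right) \left(-437968 + P{\left(116 \right)}\right) = \left(294364 + \left(\left(-207 + 124331\right) - 89136\right)\right) \left(-437968 + \frac{-14 + 116}{194 + 116}\right) = \left(294364 + \left(124124 - 89136\right)\right) \left(-437968 + \frac{1}{310} \cdot 102\right) = \left(294364 + 34988\right) \left(-437968 + \frac{1}{310} \cdot 102\right) = 329352 \left(-437968 + \frac{51}{155}\right) = 329352 \left(- \frac{67884989}{155}\right) = - \frac{22358056897128}{155}$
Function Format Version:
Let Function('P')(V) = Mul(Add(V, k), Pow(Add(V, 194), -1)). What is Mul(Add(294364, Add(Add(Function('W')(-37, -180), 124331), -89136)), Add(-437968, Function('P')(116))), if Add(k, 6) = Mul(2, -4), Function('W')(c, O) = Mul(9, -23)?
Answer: Rational(-22358056897128, 155) ≈ -1.4425e+11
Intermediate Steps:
Function('W')(c, O) = -207
k = -14 (k = Add(-6, Mul(2, -4)) = Add(-6, -8) = -14)
Function('P')(V) = Mul(Pow(Add(194, V), -1), Add(-14, V)) (Function('P')(V) = Mul(Add(V, -14), Pow(Add(V, 194), -1)) = Mul(Add(-14, V), Pow(Add(194, V), -1)) = Mul(Pow(Add(194, V), -1), Add(-14, V)))
Mul(Add(294364, Add(Add(Function('W')(-37, -180), 124331), -89136)), Add(-437968, Function('P')(116))) = Mul(Add(294364, Add(Add(-207, 124331), -89136)), Add(-437968, Mul(Pow(Add(194, 116), -1), Add(-14, 116)))) = Mul(Add(294364, Add(124124, -89136)), Add(-437968, Mul(Pow(310, -1), 102))) = Mul(Add(294364, 34988), Add(-437968, Mul(Rational(1, 310), 102))) = Mul(329352, Add(-437968, Rational(51, 155))) = Mul(329352, Rational(-67884989, 155)) = Rational(-22358056897128, 155)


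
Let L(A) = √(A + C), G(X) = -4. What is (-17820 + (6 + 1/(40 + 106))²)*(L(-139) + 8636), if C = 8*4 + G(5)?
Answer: -818438018569/5329 - 379081991*I*√111/21316 ≈ -1.5358e+8 - 1.8737e+5*I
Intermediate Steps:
C = 28 (C = 8*4 - 4 = 32 - 4 = 28)
L(A) = √(28 + A) (L(A) = √(A + 28) = √(28 + A))
(-17820 + (6 + 1/(40 + 106))²)*(L(-139) + 8636) = (-17820 + (6 + 1/(40 + 106))²)*(√(28 - 139) + 8636) = (-17820 + (6 + 1/146)²)*(√(-111) + 8636) = (-17820 + (6 + 1/146)²)*(I*√111 + 8636) = (-17820 + (877/146)²)*(8636 + I*√111) = (-17820 + 769129/21316)*(8636 + I*√111) = -379081991*(8636 + I*√111)/21316 = -818438018569/5329 - 379081991*I*√111/21316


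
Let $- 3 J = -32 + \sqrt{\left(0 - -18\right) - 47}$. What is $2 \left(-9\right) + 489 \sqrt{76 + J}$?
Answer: $-18 + 163 \sqrt{780 - 3 i \sqrt{29}} \approx 4534.6 - 47.142 i$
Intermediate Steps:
$J = \frac{32}{3} - \frac{i \sqrt{29}}{3}$ ($J = - \frac{-32 + \sqrt{\left(0 - -18\right) - 47}}{3} = - \frac{-32 + \sqrt{\left(0 + 18\right) - 47}}{3} = - \frac{-32 + \sqrt{18 - 47}}{3} = - \frac{-32 + \sqrt{-29}}{3} = - \frac{-32 + i \sqrt{29}}{3} = \frac{32}{3} - \frac{i \sqrt{29}}{3} \approx 10.667 - 1.7951 i$)
$2 \left(-9\right) + 489 \sqrt{76 + J} = 2 \left(-9\right) + 489 \sqrt{76 + \left(\frac{32}{3} - \frac{i \sqrt{29}}{3}\right)} = -18 + 489 \sqrt{\frac{260}{3} - \frac{i \sqrt{29}}{3}}$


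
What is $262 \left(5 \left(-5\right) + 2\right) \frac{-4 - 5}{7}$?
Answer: $\frac{54234}{7} \approx 7747.7$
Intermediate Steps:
$262 \left(5 \left(-5\right) + 2\right) \frac{-4 - 5}{7} = 262 \left(-25 + 2\right) \left(-4 - 5\right) \frac{1}{7} = 262 \left(- 23 \left(\left(-9\right) \frac{1}{7}\right)\right) = 262 \left(\left(-23\right) \left(- \frac{9}{7}\right)\right) = 262 \cdot \frac{207}{7} = \frac{54234}{7}$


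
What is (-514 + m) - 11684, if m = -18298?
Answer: -30496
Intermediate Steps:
(-514 + m) - 11684 = (-514 - 18298) - 11684 = -18812 - 11684 = -30496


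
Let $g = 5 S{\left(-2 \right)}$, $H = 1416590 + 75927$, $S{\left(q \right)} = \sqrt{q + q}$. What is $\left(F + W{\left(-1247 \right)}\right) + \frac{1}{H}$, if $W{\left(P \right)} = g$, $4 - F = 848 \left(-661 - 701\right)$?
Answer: $\frac{1723827284661}{1492517} + 10 i \approx 1.155 \cdot 10^{6} + 10.0 i$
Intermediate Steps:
$S{\left(q \right)} = \sqrt{2} \sqrt{q}$ ($S{\left(q \right)} = \sqrt{2 q} = \sqrt{2} \sqrt{q}$)
$F = 1154980$ ($F = 4 - 848 \left(-661 - 701\right) = 4 - 848 \left(-1362\right) = 4 - -1154976 = 4 + 1154976 = 1154980$)
$H = 1492517$
$g = 10 i$ ($g = 5 \sqrt{2} \sqrt{-2} = 5 \sqrt{2} i \sqrt{2} = 5 \cdot 2 i = 10 i \approx 10.0 i$)
$W{\left(P \right)} = 10 i$
$\left(F + W{\left(-1247 \right)}\right) + \frac{1}{H} = \left(1154980 + 10 i\right) + \frac{1}{1492517} = \frac{1723827284661}{1492517} + 10 i$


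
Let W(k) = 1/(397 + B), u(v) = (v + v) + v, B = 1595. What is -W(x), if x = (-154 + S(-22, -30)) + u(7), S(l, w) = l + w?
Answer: -1/1992 ≈ -0.00050201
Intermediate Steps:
u(v) = 3*v (u(v) = 2*v + v = 3*v)
x = -185 (x = (-154 + (-22 - 30)) + 3*7 = (-154 - 52) + 21 = -206 + 21 = -185)
W(k) = 1/1992 (W(k) = 1/(397 + 1595) = 1/1992)
-W(x) = -1*1/1992 = -1/1992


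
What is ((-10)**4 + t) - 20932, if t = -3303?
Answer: -14235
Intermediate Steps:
((-10)**4 + t) - 20932 = ((-10)**4 - 3303) - 20932 = (10000 - 3303) - 20932 = 6697 - 20932 = -14235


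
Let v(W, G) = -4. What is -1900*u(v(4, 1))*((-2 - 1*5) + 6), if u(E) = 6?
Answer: 11400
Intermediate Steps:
-1900*u(v(4, 1))*((-2 - 1*5) + 6) = -11400*((-2 - 1*5) + 6) = -11400*((-2 - 5) + 6) = -11400*(-7 + 6) = -11400*(-1) = -1900*(-6) = 11400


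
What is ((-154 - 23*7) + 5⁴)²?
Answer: 96100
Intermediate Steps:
((-154 - 23*7) + 5⁴)² = ((-154 - 1*161) + 625)² = ((-154 - 161) + 625)² = (-315 + 625)² = 310² = 96100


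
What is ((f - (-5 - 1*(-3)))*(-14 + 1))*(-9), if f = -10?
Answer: -936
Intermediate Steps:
((f - (-5 - 1*(-3)))*(-14 + 1))*(-9) = ((-10 - (-5 - 1*(-3)))*(-14 + 1))*(-9) = ((-10 - (-5 + 3))*(-13))*(-9) = ((-10 - 1*(-2))*(-13))*(-9) = ((-10 + 2)*(-13))*(-9) = -8*(-13)*(-9) = 104*(-9) = -936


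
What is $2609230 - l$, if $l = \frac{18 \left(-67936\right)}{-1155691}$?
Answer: $\frac{3015462405082}{1155691} \approx 2.6092 \cdot 10^{6}$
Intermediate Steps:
$l = \frac{1222848}{1155691}$ ($l = \left(-1222848\right) \left(- \frac{1}{1155691}\right) = \frac{1222848}{1155691} \approx 1.0581$)
$2609230 - l = 2609230 - \frac{1222848}{1155691} = \frac{3015462405082}{1155691}$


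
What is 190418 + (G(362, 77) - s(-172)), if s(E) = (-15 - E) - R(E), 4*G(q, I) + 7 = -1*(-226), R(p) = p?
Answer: 760575/4 ≈ 1.9014e+5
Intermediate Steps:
G(q, I) = 219/4 (G(q, I) = -7/4 + (-1*(-226))/4 = -7/4 + (1/4)*226 = -7/4 + 113/2 = 219/4)
s(E) = -15 - 2*E (s(E) = (-15 - E) - E = -15 - 2*E)
190418 + (G(362, 77) - s(-172)) = 190418 + (219/4 - (-15 - 2*(-172))) = 190418 + (219/4 - (-15 + 344)) = 190418 + (219/4 - 1*329) = 190418 + (219/4 - 329) = 190418 - 1097/4 = 760575/4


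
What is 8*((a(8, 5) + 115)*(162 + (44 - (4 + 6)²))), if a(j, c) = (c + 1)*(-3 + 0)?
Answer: 82256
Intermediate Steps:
a(j, c) = -3 - 3*c (a(j, c) = (1 + c)*(-3) = -3 - 3*c)
8*((a(8, 5) + 115)*(162 + (44 - (4 + 6)²))) = 8*(((-3 - 3*5) + 115)*(162 + (44 - (4 + 6)²))) = 8*(((-3 - 15) + 115)*(162 + (44 - 1*10²))) = 8*((-18 + 115)*(162 + (44 - 1*100))) = 8*(97*(162 + (44 - 100))) = 8*(97*(162 - 56)) = 8*(97*106) = 8*10282 = 82256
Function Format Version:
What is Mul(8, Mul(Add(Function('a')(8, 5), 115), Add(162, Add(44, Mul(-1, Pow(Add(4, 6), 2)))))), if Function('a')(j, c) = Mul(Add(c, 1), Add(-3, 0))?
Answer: 82256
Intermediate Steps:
Function('a')(j, c) = Add(-3, Mul(-3, c)) (Function('a')(j, c) = Mul(Add(1, c), -3) = Add(-3, Mul(-3, c)))
Mul(8, Mul(Add(Function('a')(8, 5), 115), Add(162, Add(44, Mul(-1, Pow(Add(4, 6), 2)))))) = Mul(8, Mul(Add(Add(-3, Mul(-3, 5)), 115), Add(162, Add(44, Mul(-1, Pow(Add(4, 6), 2)))))) = Mul(8, Mul(Add(Add(-3, -15), 115), Add(162, Add(44, Mul(-1, Pow(10, 2)))))) = Mul(8, Mul(Add(-18, 115), Add(162, Add(44, Mul(-1, 100))))) = Mul(8, Mul(97, Add(162, Add(44, -100)))) = Mul(8, Mul(97, Add(162, -56))) = Mul(8, Mul(97, 106)) = Mul(8, 10282) = 82256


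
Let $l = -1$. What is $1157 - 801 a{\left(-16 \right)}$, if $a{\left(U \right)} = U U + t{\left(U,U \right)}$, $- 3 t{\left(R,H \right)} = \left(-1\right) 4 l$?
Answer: $-202831$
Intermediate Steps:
$t{\left(R,H \right)} = - \frac{4}{3}$ ($t{\left(R,H \right)} = - \frac{\left(-1\right) 4 \left(-1\right)}{3} = - \frac{\left(-4\right) \left(-1\right)}{3} = \left(- \frac{1}{3}\right) 4 = - \frac{4}{3}$)
$a{\left(U \right)} = - \frac{4}{3} + U^{2}$ ($a{\left(U \right)} = U U - \frac{4}{3} = U^{2} - \frac{4}{3} = - \frac{4}{3} + U^{2}$)
$1157 - 801 a{\left(-16 \right)} = 1157 - 801 \left(- \frac{4}{3} + \left(-16\right)^{2}\right) = 1157 - 801 \left(- \frac{4}{3} + 256\right) = 1157 - 203988 = -202831$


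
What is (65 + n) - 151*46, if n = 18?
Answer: -6863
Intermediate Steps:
(65 + n) - 151*46 = (65 + 18) - 151*46 = 83 - 6946 = -6863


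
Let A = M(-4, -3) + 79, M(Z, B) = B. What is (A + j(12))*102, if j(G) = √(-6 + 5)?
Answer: 7752 + 102*I ≈ 7752.0 + 102.0*I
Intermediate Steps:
j(G) = I (j(G) = √(-1) = I)
A = 76 (A = -3 + 79 = 76)
(A + j(12))*102 = (76 + I)*102 = 7752 + 102*I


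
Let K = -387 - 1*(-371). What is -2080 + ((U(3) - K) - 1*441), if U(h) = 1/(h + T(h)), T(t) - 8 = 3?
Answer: -35069/14 ≈ -2504.9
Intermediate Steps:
T(t) = 11 (T(t) = 8 + 3 = 11)
K = -16 (K = -387 + 371 = -16)
U(h) = 1/(11 + h) (U(h) = 1/(h + 11) = 1/(11 + h))
-2080 + ((U(3) - K) - 1*441) = -2080 + ((1/(11 + 3) - 1*(-16)) - 1*441) = -2080 + ((1/14 + 16) - 441) = -2080 + (225/14 - 441) = -2080 - 5949/14 = -35069/14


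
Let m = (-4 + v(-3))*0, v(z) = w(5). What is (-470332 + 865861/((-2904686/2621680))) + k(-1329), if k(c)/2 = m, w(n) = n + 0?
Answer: -1818088621116/1452343 ≈ -1.2518e+6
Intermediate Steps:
w(n) = n
v(z) = 5
m = 0 (m = (-4 + 5)*0 = 1*0 = 0)
k(c) = 0 (k(c) = 2*0 = 0)
(-470332 + 865861/((-2904686/2621680))) + k(-1329) = (-470332 + 865861/((-2904686/2621680))) + 0 = (-470332 + 865861/((-2904686*1/2621680))) + 0 = (-470332 + 865861/(-1452343/1310840)) + 0 = (-470332 + 865861*(-1310840/1452343)) + 0 = (-470332 - 1135005233240/1452343) + 0 = -1818088621116/1452343 + 0 = -1818088621116/1452343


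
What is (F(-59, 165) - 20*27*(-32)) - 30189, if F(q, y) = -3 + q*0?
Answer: -12912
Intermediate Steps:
F(q, y) = -3 (F(q, y) = -3 + 0 = -3)
(F(-59, 165) - 20*27*(-32)) - 30189 = (-3 - 20*27*(-32)) - 30189 = (-3 - 540*(-32)) - 30189 = (-3 + 17280) - 30189 = 17277 - 30189 = -12912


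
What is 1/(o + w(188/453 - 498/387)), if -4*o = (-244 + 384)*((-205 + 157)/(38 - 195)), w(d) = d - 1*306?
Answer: -3058203/971201012 ≈ -0.0031489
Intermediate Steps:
w(d) = -306 + d (w(d) = d - 306 = -306 + d)
o = -1680/157 (o = -(-244 + 384)*(-205 + 157)/(38 - 195)/4 = -35*(-48/(-157)) = -35*(-48*(-1/157)) = -35*48/157 = -1/4*6720/157 = -1680/157 ≈ -10.701)
1/(o + w(188/453 - 498/387)) = 1/(-1680/157 + (-306 + (188/453 - 498/387))) = 1/(-1680/157 + (-306 + (188*(1/453) - 498*1/387))) = 1/(-1680/157 + (-306 + (188/453 - 166/129))) = 1/(-1680/157 + (-306 - 16982/19479)) = 1/(-1680/157 - 5977556/19479) = 1/(-971201012/3058203) = -3058203/971201012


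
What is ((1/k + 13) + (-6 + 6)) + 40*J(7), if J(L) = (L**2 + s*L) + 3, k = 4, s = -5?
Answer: 2773/4 ≈ 693.25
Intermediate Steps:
J(L) = 3 + L**2 - 5*L (J(L) = (L**2 - 5*L) + 3 = 3 + L**2 - 5*L)
((1/k + 13) + (-6 + 6)) + 40*J(7) = ((1/4 + 13) + (-6 + 6)) + 40*(3 + 7**2 - 5*7) = ((1/4 + 13) + 0) + 40*(3 + 49 - 35) = (53/4 + 0) + 40*17 = 53/4 + 680 = 2773/4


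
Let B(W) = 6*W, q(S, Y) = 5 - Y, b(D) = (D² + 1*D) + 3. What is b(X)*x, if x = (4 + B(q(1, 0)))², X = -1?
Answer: 3468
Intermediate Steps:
b(D) = 3 + D + D² (b(D) = (D² + D) + 3 = (D + D²) + 3 = 3 + D + D²)
x = 1156 (x = (4 + 6*(5 - 1*0))² = (4 + 6*(5 + 0))² = (4 + 6*5)² = (4 + 30)² = 34² = 1156)
b(X)*x = (3 - 1 + (-1)²)*1156 = (3 - 1 + 1)*1156 = 3*1156 = 3468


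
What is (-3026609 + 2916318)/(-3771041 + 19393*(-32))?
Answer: 110291/4391617 ≈ 0.025114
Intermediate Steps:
(-3026609 + 2916318)/(-3771041 + 19393*(-32)) = -110291/(-3771041 - 620576) = -110291/(-4391617) = -110291*(-1/4391617) = 110291/4391617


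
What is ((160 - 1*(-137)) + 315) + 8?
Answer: 620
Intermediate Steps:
((160 - 1*(-137)) + 315) + 8 = ((160 + 137) + 315) + 8 = (297 + 315) + 8 = 612 + 8 = 620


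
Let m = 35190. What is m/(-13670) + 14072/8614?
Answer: -5538121/5887669 ≈ -0.94063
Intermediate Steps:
m/(-13670) + 14072/8614 = 35190/(-13670) + 14072/8614 = 35190*(-1/13670) + 14072*(1/8614) = -3519/1367 + 7036/4307 = -5538121/5887669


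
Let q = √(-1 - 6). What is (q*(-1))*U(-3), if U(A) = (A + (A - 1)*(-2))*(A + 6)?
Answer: -15*I*√7 ≈ -39.686*I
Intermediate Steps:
q = I*√7 (q = √(-7) = I*√7 ≈ 2.6458*I)
U(A) = (2 - A)*(6 + A) (U(A) = (A + (-1 + A)*(-2))*(6 + A) = (A + (2 - 2*A))*(6 + A) = (2 - A)*(6 + A))
(q*(-1))*U(-3) = ((I*√7)*(-1))*(12 - 1*(-3)² - 4*(-3)) = (-I*√7)*(12 - 1*9 + 12) = (-I*√7)*(12 - 9 + 12) = -I*√7*15 = -15*I*√7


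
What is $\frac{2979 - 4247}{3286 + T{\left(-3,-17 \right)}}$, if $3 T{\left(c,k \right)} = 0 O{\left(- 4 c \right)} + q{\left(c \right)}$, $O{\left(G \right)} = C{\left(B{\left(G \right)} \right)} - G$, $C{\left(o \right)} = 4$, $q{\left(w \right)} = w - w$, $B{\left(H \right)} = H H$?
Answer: $- \frac{634}{1643} \approx -0.38588$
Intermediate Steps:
$B{\left(H \right)} = H^{2}$
$q{\left(w \right)} = 0$
$O{\left(G \right)} = 4 - G$
$T{\left(c,k \right)} = 0$ ($T{\left(c,k \right)} = \frac{0 \left(4 - - 4 c\right) + 0}{3} = \frac{0 \left(4 + 4 c\right) + 0}{3} = \frac{0 + 0}{3} = \frac{1}{3} \cdot 0 = 0$)
$\frac{2979 - 4247}{3286 + T{\left(-3,-17 \right)}} = \frac{2979 - 4247}{3286 + 0} = - \frac{1268}{3286} = \left(-1268\right) \frac{1}{3286} = - \frac{634}{1643}$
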